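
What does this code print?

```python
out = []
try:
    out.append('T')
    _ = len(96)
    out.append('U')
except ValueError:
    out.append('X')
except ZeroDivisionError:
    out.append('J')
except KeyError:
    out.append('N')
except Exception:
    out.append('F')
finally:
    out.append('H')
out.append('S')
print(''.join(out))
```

Execution trace: 'T' (try body) → 'F' (except Exception) → 'H' (finally) → 'S' (after the try/except). Output: TFHS

Answer: TFHS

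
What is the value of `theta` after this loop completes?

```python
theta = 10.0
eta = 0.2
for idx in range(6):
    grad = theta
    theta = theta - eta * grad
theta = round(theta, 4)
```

Gradient descent: w = 10.0 * (1 - 0.2)^6
`theta` takes the values: 10.0 → 8.0 → 6.4 → 5.12 → 4.096 → 3.2768 → 2.62144 → 2.6214

Answer: 2.6214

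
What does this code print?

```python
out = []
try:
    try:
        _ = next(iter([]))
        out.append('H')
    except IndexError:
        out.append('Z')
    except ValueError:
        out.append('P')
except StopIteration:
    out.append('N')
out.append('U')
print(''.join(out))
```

Execution trace: 'N' (outer except StopIteration) → 'U' (after the try/except). Output: NU

Answer: NU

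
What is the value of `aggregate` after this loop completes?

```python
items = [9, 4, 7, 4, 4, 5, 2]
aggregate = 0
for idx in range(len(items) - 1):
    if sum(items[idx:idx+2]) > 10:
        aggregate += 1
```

Count windows with sum > 10
`aggregate` takes the values: 0 → 1 → 2 → 3

Answer: 3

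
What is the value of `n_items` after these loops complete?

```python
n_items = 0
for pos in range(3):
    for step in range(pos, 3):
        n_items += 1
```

Upper triangle: 3 + 2 + ... + 1
`n_items` takes the values: 0 → 1 → 2 → 3 → 4 → 5 → 6

Answer: 6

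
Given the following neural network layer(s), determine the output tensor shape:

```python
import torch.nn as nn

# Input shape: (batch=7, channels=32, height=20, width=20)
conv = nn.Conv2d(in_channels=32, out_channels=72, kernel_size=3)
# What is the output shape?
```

Input: (7, 32, 20, 20) -> Output: (7, 72, 18, 18)

Answer: (7, 72, 18, 18)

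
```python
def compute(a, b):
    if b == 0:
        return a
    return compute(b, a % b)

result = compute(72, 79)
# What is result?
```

compute(72, 79) -> compute(79, 72) -> compute(72, 7) -> compute(7, 2) -> compute(2, 1) -> compute(1, 0) -> 1

Answer: 1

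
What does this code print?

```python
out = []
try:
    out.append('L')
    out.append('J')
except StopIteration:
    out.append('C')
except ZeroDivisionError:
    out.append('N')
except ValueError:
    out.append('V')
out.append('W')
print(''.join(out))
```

Execution trace: 'L' (try body) → 'J' (try body, no exception) → 'W' (after the try/except). Output: LJW

Answer: LJW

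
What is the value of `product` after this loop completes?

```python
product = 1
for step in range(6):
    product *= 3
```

3^6 = 729
`product` takes the values: 1 → 3 → 9 → 27 → 81 → 243 → 729

Answer: 729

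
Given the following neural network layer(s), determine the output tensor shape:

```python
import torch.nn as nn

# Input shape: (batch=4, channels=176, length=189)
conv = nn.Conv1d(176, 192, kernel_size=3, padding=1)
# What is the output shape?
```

Input: (4, 176, 189) -> Output: (4, 192, 189)

Answer: (4, 192, 189)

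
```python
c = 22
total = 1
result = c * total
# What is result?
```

Trace:
`c = 22` → c = 22
`total = 1` → total = 1
`result = c * total` → result = 22
So result = 22

Answer: 22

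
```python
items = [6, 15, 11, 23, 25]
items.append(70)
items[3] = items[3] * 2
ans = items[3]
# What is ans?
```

Trace:
`items = [6, 15, 11, 23, 25]` → items = [6, 15, 11, 23, 25]
`items.append(70)` → items = [6, 15, 11, 23, 25, 70]
`items[3] = items[3] * 2` → items = [6, 15, 11, 46, 25, 70]
`ans = items[3]` → ans = 46
So ans = 46

Answer: 46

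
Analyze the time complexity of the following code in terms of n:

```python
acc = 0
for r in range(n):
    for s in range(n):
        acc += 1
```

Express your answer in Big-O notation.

Each loop level contributes: n × n. Multiplying the contributions gives O(n^2).

Answer: O(n^2)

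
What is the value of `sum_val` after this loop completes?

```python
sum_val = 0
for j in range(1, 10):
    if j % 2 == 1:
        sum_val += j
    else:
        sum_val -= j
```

Add odd, subtract even
`sum_val` takes the values: 0 → 1 → -1 → 2 → -2 → 3 → -3 → 4 → -4 → 5

Answer: 5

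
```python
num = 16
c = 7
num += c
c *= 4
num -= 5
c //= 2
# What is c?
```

Trace:
`num = 16` → num = 16
`c = 7` → c = 7
`num += c` → num = 23
`c *= 4` → c = 28
`num -= 5` → num = 18
`c //= 2` → c = 14
So c = 14

Answer: 14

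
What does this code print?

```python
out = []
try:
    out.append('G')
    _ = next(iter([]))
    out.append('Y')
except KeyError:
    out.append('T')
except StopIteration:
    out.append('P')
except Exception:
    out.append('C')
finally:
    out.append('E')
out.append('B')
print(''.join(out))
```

Execution trace: 'G' (try body) → 'P' (except StopIteration) → 'E' (finally) → 'B' (after the try/except). Output: GPEB

Answer: GPEB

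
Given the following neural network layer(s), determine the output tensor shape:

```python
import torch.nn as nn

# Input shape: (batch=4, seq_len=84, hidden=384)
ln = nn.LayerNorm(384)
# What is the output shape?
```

Input: (4, 84, 384) -> Output: (4, 84, 384)

Answer: (4, 84, 384)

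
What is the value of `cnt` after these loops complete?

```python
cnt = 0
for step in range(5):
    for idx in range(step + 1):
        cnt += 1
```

Triangle: 1 + 2 + ... + 5
`cnt` takes the values: 0 → 1 → 2 → 3 → 4 → 5 → 6 → 7 → 8 → 9 → 10 → 11 → 12 → 13 → 14 → 15

Answer: 15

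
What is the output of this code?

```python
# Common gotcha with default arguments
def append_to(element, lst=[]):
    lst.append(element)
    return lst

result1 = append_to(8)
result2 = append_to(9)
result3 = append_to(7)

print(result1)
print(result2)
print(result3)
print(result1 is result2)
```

Key concept: mutable default argument gotcha.
Step by step:
`result1 = append_to(8)` → result1 = [8]
`result2 = append_to(9)` → result1 = [8, 9] (same object as result2); result2 = [8, 9] (same object as result1)
`result3 = append_to(7)` → result1 = [8, 9, 7] (same object as result2, result3); result2 = [8, 9, 7] (same object as result1, result3); result3 = [8, 9, 7] (same object as result1, result2)
`print(result1)` → prints [8, 9, 7]
`print(result2)` → prints [8, 9, 7]
`print(result3)` → prints [8, 9, 7]
`print(result1 is result2)` → prints True

Answer:
[8, 9, 7]
[8, 9, 7]
[8, 9, 7]
True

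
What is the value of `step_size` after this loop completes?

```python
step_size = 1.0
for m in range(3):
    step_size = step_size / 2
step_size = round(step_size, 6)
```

Halving LR 3 times: 1 / 2^3
`step_size` takes the values: 1.0 → 0.5 → 0.25 → 0.125

Answer: 0.125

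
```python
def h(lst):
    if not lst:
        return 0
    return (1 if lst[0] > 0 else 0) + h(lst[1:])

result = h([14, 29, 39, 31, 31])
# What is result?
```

Count of positive elements in [14, 29, 39, 31, 31] = 5

Answer: 5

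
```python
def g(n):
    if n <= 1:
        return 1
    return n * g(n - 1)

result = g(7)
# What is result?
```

g(7) = 7 * 6 * 5 * 4 * 3 * 2 * 1 = 5040

Answer: 5040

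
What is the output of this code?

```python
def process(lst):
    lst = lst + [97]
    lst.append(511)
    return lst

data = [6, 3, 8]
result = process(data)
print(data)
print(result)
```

Key concept: rebinding parameter vs mutation.
Step by step:
`data = [6, 3, 8]` → data = [6, 3, 8]
`result = process(data)` → result = [6, 3, 8, 97, 511]
`print(data)` → prints [6, 3, 8]
`print(result)` → prints [6, 3, 8, 97, 511]

Answer:
[6, 3, 8]
[6, 3, 8, 97, 511]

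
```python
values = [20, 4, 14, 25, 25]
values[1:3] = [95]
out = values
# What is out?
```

Trace:
`values = [20, 4, 14, 25, 25]` → values = [20, 4, 14, 25, 25]
`values[1:3] = [95]` → values = [20, 95, 25, 25]
`out = values` → out = [20, 95, 25, 25]
So out = [20, 95, 25, 25]

Answer: [20, 95, 25, 25]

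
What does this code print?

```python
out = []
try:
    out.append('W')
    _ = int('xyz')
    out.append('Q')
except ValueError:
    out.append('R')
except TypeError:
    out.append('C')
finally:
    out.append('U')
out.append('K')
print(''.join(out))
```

Execution trace: 'W' (try body) → 'R' (except ValueError) → 'U' (finally) → 'K' (after the try/except). Output: WRUK

Answer: WRUK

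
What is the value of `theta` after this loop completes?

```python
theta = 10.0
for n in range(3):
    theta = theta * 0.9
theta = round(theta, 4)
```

Exponential decay: 10.0 * 0.9^3
`theta` takes the values: 10.0 → 9.0 → 8.1 → 7.29

Answer: 7.29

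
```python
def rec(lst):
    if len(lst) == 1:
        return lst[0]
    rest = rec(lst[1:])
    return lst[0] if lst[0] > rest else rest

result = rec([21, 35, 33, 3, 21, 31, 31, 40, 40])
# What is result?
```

Recursive max over [21, 35, 33, 3, 21, 31, 31, 40, 40] = 40

Answer: 40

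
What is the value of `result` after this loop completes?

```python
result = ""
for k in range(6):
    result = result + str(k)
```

Concatenate digits 0 to 5
`result` takes the values: "" → "0" → "01" → "012" → "0123" → "01234" → "012345"

Answer: "012345"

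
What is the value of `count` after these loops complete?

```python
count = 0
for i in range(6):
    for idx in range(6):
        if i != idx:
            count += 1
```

6² - 6 (exclude diagonal)
`count` takes the values: 0 → 1 → 2 → 3 → 4 → 5 → 6 → 7 → 8 → 9 → 10 → 11 → 12 → 13 → 14 → 15 → 16 → 17 → 18 → 19 → 20 → 21 → 22 → 23 → 24 → 25 → 26 → 27 → 28 → 29 → 30

Answer: 30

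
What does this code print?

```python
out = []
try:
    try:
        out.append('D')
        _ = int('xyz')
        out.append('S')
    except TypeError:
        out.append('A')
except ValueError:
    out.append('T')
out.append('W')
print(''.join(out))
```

Execution trace: 'D' (try body) → 'T' (outer except ValueError) → 'W' (after the try/except). Output: DTW

Answer: DTW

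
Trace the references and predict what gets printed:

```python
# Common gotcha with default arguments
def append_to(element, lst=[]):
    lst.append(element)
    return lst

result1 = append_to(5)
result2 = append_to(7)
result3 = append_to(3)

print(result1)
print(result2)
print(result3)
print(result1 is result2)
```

Key concept: mutable default argument gotcha.
Step by step:
`result1 = append_to(5)` → result1 = [5]
`result2 = append_to(7)` → result1 = [5, 7] (same object as result2); result2 = [5, 7] (same object as result1)
`result3 = append_to(3)` → result1 = [5, 7, 3] (same object as result2, result3); result2 = [5, 7, 3] (same object as result1, result3); result3 = [5, 7, 3] (same object as result1, result2)
`print(result1)` → prints [5, 7, 3]
`print(result2)` → prints [5, 7, 3]
`print(result3)` → prints [5, 7, 3]
`print(result1 is result2)` → prints True

Answer:
[5, 7, 3]
[5, 7, 3]
[5, 7, 3]
True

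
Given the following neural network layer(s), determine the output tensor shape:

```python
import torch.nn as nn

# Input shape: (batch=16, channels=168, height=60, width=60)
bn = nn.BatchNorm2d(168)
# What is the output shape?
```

Input: (16, 168, 60, 60) -> Output: (16, 168, 60, 60)

Answer: (16, 168, 60, 60)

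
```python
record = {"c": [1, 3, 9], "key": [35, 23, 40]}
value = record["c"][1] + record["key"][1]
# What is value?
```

Trace:
`record = {"c": [1, 3, 9], "key": [35, 23, 40]}` → record = {'c': [1, 3, 9], 'key': [35, 23, 40]}
`value = record["c"][1] + record["key"][1]` → value = 26
So value = 26

Answer: 26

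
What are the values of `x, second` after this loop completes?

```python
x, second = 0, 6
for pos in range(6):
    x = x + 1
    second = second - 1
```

x goes 0→6, second goes 6→0
`x, second` takes the values: (0, 6) → (1, 6) → (1, 5) → (2, 5) → (2, 4) → (3, 4) → (3, 3) → (4, 3) → (4, 2) → (5, 2) → (5, 1) → (6, 1) → (6, 0)

Answer: 6, 0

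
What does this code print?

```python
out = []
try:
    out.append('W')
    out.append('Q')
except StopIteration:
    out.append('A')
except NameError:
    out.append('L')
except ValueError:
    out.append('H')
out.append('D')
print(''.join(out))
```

Execution trace: 'W' (try body) → 'Q' (try body, no exception) → 'D' (after the try/except). Output: WQD

Answer: WQD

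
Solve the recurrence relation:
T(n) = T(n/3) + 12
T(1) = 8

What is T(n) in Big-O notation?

Each step divides n by 3 and adds 12. After log_3(n) steps we reach T(1)=8. So T(n) = 12·log_3(n) + 8 = O(log n).

Answer: O(log n)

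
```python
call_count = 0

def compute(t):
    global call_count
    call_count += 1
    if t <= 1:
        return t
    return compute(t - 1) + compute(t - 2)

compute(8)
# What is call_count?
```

Calls(t) = 1 + Calls(t-1) + Calls(t-2); Calls(0)=Calls(1)=1. For t=8 this gives 67.

Answer: 67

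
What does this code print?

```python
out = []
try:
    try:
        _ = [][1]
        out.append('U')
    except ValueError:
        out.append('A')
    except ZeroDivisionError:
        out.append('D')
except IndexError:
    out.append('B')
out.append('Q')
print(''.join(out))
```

Execution trace: 'B' (outer except IndexError) → 'Q' (after the try/except). Output: BQ

Answer: BQ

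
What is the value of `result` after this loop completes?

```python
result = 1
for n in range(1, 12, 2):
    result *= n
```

Product of 1, 3, 5, ... up to 11
`result` takes the values: 1 → 3 → 15 → 105 → 945 → 10395

Answer: 10395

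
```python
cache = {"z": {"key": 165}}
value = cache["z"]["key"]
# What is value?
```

Trace:
`cache = {"z": {"key": 165}}` → cache = {'z': {'key': 165}}
`value = cache["z"]["key"]` → value = 165
So value = 165

Answer: 165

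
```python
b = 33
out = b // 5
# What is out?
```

Trace:
`b = 33` → b = 33
`out = b // 5` → out = 6
So out = 6

Answer: 6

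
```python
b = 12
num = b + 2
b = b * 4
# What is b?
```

Trace:
`b = 12` → b = 12
`num = b + 2` → num = 14
`b = b * 4` → b = 48
So b = 48

Answer: 48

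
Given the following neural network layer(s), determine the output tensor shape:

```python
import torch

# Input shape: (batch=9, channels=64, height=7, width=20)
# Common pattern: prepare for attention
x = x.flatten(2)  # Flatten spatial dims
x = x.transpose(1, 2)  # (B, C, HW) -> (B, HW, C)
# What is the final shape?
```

Input: (9, 64, 7, 20) -> after flatten(2): (9, 64, 140) -> Output: (9, 140, 64)

Answer: (9, 140, 64)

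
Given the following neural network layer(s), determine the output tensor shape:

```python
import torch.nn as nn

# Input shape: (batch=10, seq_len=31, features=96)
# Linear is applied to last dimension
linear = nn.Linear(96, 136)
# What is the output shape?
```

Input: (10, 31, 96) -> Output: (10, 31, 136)

Answer: (10, 31, 136)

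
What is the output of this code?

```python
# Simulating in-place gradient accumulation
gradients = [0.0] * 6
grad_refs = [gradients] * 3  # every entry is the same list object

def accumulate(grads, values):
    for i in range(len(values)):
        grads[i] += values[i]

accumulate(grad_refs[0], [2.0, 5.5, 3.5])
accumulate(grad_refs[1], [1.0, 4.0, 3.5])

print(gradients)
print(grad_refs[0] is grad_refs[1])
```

Key concept: gradient accumulation aliasing.
Step by step:
`gradients = [0.0] * 6` → gradients = [0.0, 0.0, 0.0, 0.0, 0.0, 0.0]
`grad_refs = [gradients] * 3` → grad_refs = [[0.0, 0.0, 0.0, 0.0, 0.0, 0.0], [0.0, 0.0, 0.0, 0.0, 0.0, 0.0], [0.0, 0.0, 0.0, 0.0, 0.0, 0.0]]
`accumulate(grad_refs[0], [2.0, 5.5, 3.5])` → gradients = [2.0, 5.5, 3.5, 0.0, 0.0, 0.0]; grad_refs = [[2.0, 5.5, 3.5, 0.0, 0.0, 0.0], [2.0, 5.5, 3.5, 0.0, 0.0, 0.0], [2.0, 5.5, 3.5, 0.0, 0.0, 0.0]]
`accumulate(grad_refs[1], [1.0, 4.0, 3.5])` → gradients = [3.0, 9.5, 7.0, 0.0, 0.0, 0.0]; grad_refs = [[3.0, 9.5, 7.0, 0.0, 0.0, 0.0], [3.0, 9.5, 7.0, 0.0, 0.0, 0.0], [3.0, 9.5, 7.0, 0.0, 0.0, 0.0]]
`print(gradients)` → prints [3.0, 9.5, 7.0, 0.0, 0.0, 0.0]
`print(grad_refs[0] is grad_refs[1])` → prints True

Answer:
[3.0, 9.5, 7.0, 0.0, 0.0, 0.0]
True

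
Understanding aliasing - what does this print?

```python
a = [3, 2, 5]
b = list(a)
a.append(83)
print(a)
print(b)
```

Key concept: list() constructor creates copy.
Step by step:
`a = [3, 2, 5]` → a = [3, 2, 5]
`b = list(a)` → b = [3, 2, 5]
`a.append(83)` → a = [3, 2, 5, 83]
`print(a)` → prints [3, 2, 5, 83]
`print(b)` → prints [3, 2, 5]

Answer:
[3, 2, 5, 83]
[3, 2, 5]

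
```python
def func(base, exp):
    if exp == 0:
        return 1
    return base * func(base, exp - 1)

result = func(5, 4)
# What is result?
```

func(5, 4) = 5 * 5 * 5 * 5 = 625

Answer: 625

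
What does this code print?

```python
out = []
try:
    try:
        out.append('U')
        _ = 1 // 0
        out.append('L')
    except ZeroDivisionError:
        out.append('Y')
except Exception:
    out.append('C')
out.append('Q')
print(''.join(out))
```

Execution trace: 'U' (inner try body) → 'Y' (inner except ZeroDivisionError) → 'Q' (after the try/except). Output: UYQ

Answer: UYQ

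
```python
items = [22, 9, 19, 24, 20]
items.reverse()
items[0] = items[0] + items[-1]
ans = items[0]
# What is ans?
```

Trace:
`items = [22, 9, 19, 24, 20]` → items = [22, 9, 19, 24, 20]
`items.reverse()` → items = [20, 24, 19, 9, 22]
`items[0] = items[0] + items[-1]` → items = [42, 24, 19, 9, 22]
`ans = items[0]` → ans = 42
So ans = 42

Answer: 42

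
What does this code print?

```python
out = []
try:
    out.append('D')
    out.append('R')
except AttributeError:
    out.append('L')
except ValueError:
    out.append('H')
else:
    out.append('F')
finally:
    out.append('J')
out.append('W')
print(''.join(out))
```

Execution trace: 'D' (try body) → 'R' (try body, no exception) → 'F' (else) → 'J' (finally) → 'W' (after the try/except). Output: DRFJW

Answer: DRFJW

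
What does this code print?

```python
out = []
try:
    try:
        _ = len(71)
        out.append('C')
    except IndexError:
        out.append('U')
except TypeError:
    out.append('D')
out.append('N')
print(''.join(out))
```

Execution trace: 'D' (outer except TypeError) → 'N' (after the try/except). Output: DN

Answer: DN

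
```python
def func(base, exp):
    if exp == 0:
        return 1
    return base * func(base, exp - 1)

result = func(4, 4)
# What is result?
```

func(4, 4) = 4 * 4 * 4 * 4 = 256

Answer: 256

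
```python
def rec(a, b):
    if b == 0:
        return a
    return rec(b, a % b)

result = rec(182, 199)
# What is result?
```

rec(182, 199) -> rec(199, 182) -> rec(182, 17) -> rec(17, 12) -> rec(12, 5) -> rec(5, 2) -> rec(2, 1) -> rec(1, 0) -> 1

Answer: 1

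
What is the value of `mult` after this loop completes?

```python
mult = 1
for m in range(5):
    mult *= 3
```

3^5 = 243
`mult` takes the values: 1 → 3 → 9 → 27 → 81 → 243

Answer: 243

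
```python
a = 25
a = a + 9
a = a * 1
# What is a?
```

Trace:
`a = 25` → a = 25
`a = a + 9` → a = 34
`a = a * 1` → a = 34
So a = 34

Answer: 34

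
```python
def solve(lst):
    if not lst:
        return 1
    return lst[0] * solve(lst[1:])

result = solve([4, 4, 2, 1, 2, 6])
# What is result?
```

Product over [4, 4, 2, 1, 2, 6] = 4 * 4 * 2 * 1 * 2 * 6 = 384

Answer: 384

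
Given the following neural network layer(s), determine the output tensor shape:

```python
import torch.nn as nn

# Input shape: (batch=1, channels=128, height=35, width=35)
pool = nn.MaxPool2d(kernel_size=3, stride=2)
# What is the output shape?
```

Input: (1, 128, 35, 35) -> Output: (1, 128, 17, 17)

Answer: (1, 128, 17, 17)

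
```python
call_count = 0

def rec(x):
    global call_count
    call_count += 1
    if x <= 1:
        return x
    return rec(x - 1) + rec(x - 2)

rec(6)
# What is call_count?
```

Calls(x) = 1 + Calls(x-1) + Calls(x-2); Calls(0)=Calls(1)=1. For x=6 this gives 25.

Answer: 25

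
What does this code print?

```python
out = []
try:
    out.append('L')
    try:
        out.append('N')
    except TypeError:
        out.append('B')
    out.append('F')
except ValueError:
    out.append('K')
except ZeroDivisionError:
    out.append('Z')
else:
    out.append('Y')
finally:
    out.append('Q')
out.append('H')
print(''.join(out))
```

Execution trace: 'L' (try body) → 'N' (inner try body, no exception) → 'F' (try body, no exception) → 'Y' (else) → 'Q' (finally) → 'H' (after the try/except). Output: LNFYQH

Answer: LNFYQH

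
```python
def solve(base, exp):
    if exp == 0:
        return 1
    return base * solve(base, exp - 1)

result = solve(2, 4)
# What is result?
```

solve(2, 4) = 2 * 2 * 2 * 2 = 16

Answer: 16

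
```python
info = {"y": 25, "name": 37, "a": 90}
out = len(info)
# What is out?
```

Trace:
`info = {"y": 25, "name": 37, "a": 90}` → info = {'y': 25, 'name': 37, 'a': 90}
`out = len(info)` → out = 3
So out = 3

Answer: 3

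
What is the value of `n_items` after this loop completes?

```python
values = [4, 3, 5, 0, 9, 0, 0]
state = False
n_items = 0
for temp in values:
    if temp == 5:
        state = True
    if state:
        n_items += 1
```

Count elements after first 5 in [4, 3, 5, 0, 9, 0, 0]
`n_items` takes the values: 0 → 1 → 2 → 3 → 4 → 5

Answer: 5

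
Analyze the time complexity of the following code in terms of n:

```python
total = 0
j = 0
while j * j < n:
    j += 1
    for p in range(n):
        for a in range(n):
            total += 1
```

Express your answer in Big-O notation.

Each loop level contributes: √n × n × n. Multiplying the contributions gives O(n^2√n).

Answer: O(n^2√n)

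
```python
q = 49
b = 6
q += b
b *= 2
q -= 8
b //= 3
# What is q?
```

Trace:
`q = 49` → q = 49
`b = 6` → b = 6
`q += b` → q = 55
`b *= 2` → b = 12
`q -= 8` → q = 47
`b //= 3` → b = 4
So q = 47

Answer: 47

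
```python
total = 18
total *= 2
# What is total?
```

Trace:
`total = 18` → total = 18
`total *= 2` → total = 36
So total = 36

Answer: 36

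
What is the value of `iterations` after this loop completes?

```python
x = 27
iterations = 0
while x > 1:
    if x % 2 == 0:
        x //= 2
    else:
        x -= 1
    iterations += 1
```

Steps to reduce 27 to 1
`iterations` takes the values: 0 → 1 → 2 → 3 → 4 → 5 → 6 → 7

Answer: 7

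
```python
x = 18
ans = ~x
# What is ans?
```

Trace:
`x = 18` → x = 18
`ans = ~x` → ans = -19
So ans = -19

Answer: -19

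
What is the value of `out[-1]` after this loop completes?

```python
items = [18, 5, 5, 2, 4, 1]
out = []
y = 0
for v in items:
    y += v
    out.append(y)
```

Cumulative sum ends at 35
`out` takes the values: [] → [18] → [18, 23] → [18, 23, 28] → [18, 23, 28, 30] → [18, 23, 28, 30, 34] → [18, 23, 28, 30, 34, 35]
So `out[-1]` = 35

Answer: 35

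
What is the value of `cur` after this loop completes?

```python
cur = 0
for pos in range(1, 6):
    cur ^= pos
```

XOR of 1 to 5
`cur` takes the values: 0 → 1 → 3 → 0 → 4 → 1

Answer: 1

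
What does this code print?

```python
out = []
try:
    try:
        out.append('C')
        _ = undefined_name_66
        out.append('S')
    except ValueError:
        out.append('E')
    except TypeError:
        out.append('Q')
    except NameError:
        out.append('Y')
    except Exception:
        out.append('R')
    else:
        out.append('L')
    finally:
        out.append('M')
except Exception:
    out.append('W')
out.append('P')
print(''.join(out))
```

Execution trace: 'C' (inner try body) → 'Y' (inner except NameError) → 'M' (inner finally) → 'P' (after the try/except). Output: CYMP

Answer: CYMP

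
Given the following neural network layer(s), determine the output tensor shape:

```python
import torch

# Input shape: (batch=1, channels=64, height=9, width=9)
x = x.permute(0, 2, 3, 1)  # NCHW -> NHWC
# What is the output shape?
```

Input: (1, 64, 9, 9) -> Output: (1, 9, 9, 64)

Answer: (1, 9, 9, 64)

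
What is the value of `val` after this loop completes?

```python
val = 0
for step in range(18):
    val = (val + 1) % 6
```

Increment mod 6, 18 times = 0
`val` takes the values: 0 → 1 → 2 → 3 → 4 → 5 → 0 → 1 → 2 → 3 → 4 → 5 → 0 → 1 → 2 → 3 → 4 → 5 → 0

Answer: 0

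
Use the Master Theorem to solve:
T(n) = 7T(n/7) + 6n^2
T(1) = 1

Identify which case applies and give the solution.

a=7, b=7, f(n)=6n^2. log_7(7) = 1. Since c=2 > 1 and the regularity condition holds (7(n/7)^2 = (7/7^2)n^2 with 7/7^2 < 1), Case 3 applies: T(n) = Θ(f(n)) = O(n^2).

Answer: O(n^2) - Case 3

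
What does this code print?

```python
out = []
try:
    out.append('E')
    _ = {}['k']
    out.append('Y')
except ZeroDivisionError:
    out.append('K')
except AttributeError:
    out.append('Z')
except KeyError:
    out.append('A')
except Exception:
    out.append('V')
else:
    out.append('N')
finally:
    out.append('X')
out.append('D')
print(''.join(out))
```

Execution trace: 'E' (try body) → 'A' (except KeyError) → 'X' (finally) → 'D' (after the try/except). Output: EAXD

Answer: EAXD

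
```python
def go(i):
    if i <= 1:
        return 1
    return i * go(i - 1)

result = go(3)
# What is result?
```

go(3) = 3 * 2 * 1 = 6

Answer: 6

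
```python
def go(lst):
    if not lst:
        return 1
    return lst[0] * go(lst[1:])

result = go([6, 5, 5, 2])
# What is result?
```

Product over [6, 5, 5, 2] = 6 * 5 * 5 * 2 = 300

Answer: 300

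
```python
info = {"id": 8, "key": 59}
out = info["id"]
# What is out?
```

Trace:
`info = {"id": 8, "key": 59}` → info = {'id': 8, 'key': 59}
`out = info["id"]` → out = 8
So out = 8

Answer: 8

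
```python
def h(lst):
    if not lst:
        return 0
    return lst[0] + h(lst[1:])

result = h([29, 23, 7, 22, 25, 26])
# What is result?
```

29 + 23 + 7 + 22 + 25 + 26 + 0 = 132

Answer: 132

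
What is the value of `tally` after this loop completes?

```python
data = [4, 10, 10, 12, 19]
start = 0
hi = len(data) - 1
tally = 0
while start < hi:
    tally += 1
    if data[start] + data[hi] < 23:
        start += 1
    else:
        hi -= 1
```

Steps to find pair summing to 23
`tally` takes the values: 0 → 1 → 2 → 3 → 4

Answer: 4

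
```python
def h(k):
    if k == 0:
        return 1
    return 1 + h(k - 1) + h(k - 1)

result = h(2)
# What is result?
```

h(k) = 1 + 2·h(k-1), h(0)=1. Closed form: (1+1)·2^2 - 1 = 7.

Answer: 7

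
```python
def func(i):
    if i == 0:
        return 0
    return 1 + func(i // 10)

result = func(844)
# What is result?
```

Count of digits of 844: 3

Answer: 3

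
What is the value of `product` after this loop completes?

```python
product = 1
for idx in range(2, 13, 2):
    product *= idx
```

Product of even numbers 2 to 12
`product` takes the values: 1 → 2 → 8 → 48 → 384 → 3840 → 46080

Answer: 46080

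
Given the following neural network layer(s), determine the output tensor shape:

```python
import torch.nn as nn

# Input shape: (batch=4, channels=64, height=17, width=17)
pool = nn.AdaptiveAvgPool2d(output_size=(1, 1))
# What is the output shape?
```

Input: (4, 64, 17, 17) -> Output: (4, 64, 1, 1)

Answer: (4, 64, 1, 1)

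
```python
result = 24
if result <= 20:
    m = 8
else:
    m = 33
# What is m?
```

Trace:
`result = 24` → result = 24
`if result <= 20: ...` → result <= 20 is False, take else branch → m = 33
So m = 33

Answer: 33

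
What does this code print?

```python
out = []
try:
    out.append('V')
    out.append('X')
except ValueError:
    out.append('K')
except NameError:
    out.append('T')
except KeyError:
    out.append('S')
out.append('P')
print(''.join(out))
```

Execution trace: 'V' (try body) → 'X' (try body, no exception) → 'P' (after the try/except). Output: VXP

Answer: VXP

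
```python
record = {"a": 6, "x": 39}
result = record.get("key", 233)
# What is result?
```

Trace:
`record = {"a": 6, "x": 39}` → record = {'a': 6, 'x': 39}
`result = record.get("key", 233)` → result = 233
So result = 233

Answer: 233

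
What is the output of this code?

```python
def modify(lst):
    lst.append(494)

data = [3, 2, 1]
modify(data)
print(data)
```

Key concept: function modifies passed list.
Step by step:
`data = [3, 2, 1]` → data = [3, 2, 1]
`modify(data)` → data = [3, 2, 1, 494]
`print(data)` → prints [3, 2, 1, 494]

Answer: [3, 2, 1, 494]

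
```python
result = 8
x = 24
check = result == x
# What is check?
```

Trace:
`result = 8` → result = 8
`x = 24` → x = 24
`check = result == x` → check = False
So check = False

Answer: False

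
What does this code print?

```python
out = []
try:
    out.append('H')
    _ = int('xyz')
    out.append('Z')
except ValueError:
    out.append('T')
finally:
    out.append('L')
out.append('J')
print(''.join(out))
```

Execution trace: 'H' (try body) → 'T' (except ValueError) → 'L' (finally) → 'J' (after the try/except). Output: HTLJ

Answer: HTLJ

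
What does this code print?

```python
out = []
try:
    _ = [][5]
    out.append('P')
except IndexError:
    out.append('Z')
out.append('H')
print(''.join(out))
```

Execution trace: 'Z' (except IndexError) → 'H' (after the try/except). Output: ZH

Answer: ZH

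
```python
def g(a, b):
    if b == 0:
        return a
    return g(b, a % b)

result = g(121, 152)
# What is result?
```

g(121, 152) -> g(152, 121) -> g(121, 31) -> g(31, 28) -> g(28, 3) -> g(3, 1) -> g(1, 0) -> 1

Answer: 1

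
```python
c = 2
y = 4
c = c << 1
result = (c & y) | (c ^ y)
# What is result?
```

Trace:
`c = 2` → c = 2
`y = 4` → y = 4
`c = c << 1` → c = 4
`result = (c & y) | (c ^ y)` → result = 4
So result = 4

Answer: 4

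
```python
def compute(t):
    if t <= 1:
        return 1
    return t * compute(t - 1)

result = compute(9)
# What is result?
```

compute(9) = 9 * 8 * 7 * 6 * 5 * 4 * 3 * 2 * 1 = 362880

Answer: 362880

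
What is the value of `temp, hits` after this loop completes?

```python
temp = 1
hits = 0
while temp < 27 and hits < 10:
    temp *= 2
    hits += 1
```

Double until >= 27 or 10 iterations
`temp, hits` takes the values: (1, 0) → (2, 0) → (2, 1) → (4, 1) → (4, 2) → (8, 2) → (8, 3) → (16, 3) → (16, 4) → (32, 4) → (32, 5)

Answer: 32, 5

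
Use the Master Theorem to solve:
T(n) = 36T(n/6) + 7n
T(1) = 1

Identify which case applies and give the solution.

a=36, b=6, f(n)=7n. log_6(36) = 2. Since c=1 < 2, Case 1 applies: T(n) = Θ(n^log_b(a)) = O(n^2).

Answer: O(n^2) - Case 1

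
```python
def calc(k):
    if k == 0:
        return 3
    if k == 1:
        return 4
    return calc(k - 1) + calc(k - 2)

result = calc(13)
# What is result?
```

Build up from base cases: calc(0)=3, calc(1)=4, calc(2)=7, calc(3)=11, calc(4)=18, calc(5)=29, calc(6)=47, ..., calc(13)=1364

Answer: 1364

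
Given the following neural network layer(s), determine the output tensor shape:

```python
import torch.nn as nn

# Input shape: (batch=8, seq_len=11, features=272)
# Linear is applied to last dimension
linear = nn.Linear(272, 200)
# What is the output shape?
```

Input: (8, 11, 272) -> Output: (8, 11, 200)

Answer: (8, 11, 200)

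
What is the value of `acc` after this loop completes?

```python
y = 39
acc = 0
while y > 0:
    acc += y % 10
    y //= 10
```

Sum digits of 39
`acc` takes the values: 0 → 9 → 12

Answer: 12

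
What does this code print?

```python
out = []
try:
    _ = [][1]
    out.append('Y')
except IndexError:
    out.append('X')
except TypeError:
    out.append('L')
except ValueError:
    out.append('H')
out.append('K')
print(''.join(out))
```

Execution trace: 'X' (except IndexError) → 'K' (after the try/except). Output: XK

Answer: XK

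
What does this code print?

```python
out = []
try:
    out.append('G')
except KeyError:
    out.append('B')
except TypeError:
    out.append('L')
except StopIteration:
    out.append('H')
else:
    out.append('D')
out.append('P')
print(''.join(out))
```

Execution trace: 'G' (try body, no exception) → 'D' (else) → 'P' (after the try/except). Output: GDP

Answer: GDP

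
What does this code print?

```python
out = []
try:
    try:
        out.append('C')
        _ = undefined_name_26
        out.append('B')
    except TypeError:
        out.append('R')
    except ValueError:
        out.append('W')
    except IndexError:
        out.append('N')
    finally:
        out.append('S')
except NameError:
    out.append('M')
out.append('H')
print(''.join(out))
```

Execution trace: 'C' (try body) → 'S' (finally) → 'M' (outer except NameError) → 'H' (after the try/except). Output: CSMH

Answer: CSMH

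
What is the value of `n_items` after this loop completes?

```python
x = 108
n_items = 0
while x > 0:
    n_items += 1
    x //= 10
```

Count digits by repeated division by 10
`n_items` takes the values: 0 → 1 → 2 → 3

Answer: 3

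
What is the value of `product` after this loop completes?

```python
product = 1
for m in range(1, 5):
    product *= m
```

4! = 24
`product` takes the values: 1 → 2 → 6 → 24

Answer: 24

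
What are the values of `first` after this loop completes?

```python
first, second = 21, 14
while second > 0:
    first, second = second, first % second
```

GCD of 21 and 14
`first` takes the values: 21 → 14 → 7

Answer: 7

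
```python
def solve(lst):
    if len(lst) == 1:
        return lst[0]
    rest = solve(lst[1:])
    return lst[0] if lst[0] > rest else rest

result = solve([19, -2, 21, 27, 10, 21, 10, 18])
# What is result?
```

Recursive max over [19, -2, 21, 27, 10, 21, 10, 18] = 27

Answer: 27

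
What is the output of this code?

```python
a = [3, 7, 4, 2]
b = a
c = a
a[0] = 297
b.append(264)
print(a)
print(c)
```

Key concept: multiple aliases.
Step by step:
`a = [3, 7, 4, 2]` → a = [3, 7, 4, 2]
`b = a` → b = [3, 7, 4, 2] (same object as a)
`c = a` → c = [3, 7, 4, 2] (same object as a, b)
`a[0] = 297` → a = [297, 7, 4, 2] (same object as b, c); b = [297, 7, 4, 2] (same object as a, c); c = [297, 7, 4, 2] (same object as a, b)
`b.append(264)` → a = [297, 7, 4, 2, 264] (same object as b, c); b = [297, 7, 4, 2, 264] (same object as a, c); c = [297, 7, 4, 2, 264] (same object as a, b)
`print(a)` → prints [297, 7, 4, 2, 264]
`print(c)` → prints [297, 7, 4, 2, 264]

Answer:
[297, 7, 4, 2, 264]
[297, 7, 4, 2, 264]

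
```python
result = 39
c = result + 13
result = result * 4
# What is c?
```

Trace:
`result = 39` → result = 39
`c = result + 13` → c = 52
`result = result * 4` → result = 156
So c = 52

Answer: 52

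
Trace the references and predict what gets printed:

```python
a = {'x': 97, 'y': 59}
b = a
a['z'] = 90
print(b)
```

Key concept: dict aliasing.
Step by step:
`a = {'x': 97, 'y': 59}` → a = {'x': 97, 'y': 59}
`b = a` → b = {'x': 97, 'y': 59} (same object as a)
`a['z'] = 90` → a = {'x': 97, 'y': 59, 'z': 90} (same object as b); b = {'x': 97, 'y': 59, 'z': 90} (same object as a)
`print(b)` → prints {'x': 97, 'y': 59, 'z': 90}

Answer: {'x': 97, 'y': 59, 'z': 90}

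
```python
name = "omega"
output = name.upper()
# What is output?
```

Trace:
`name = "omega"` → name = 'omega'
`output = name.upper()` → output = 'OMEGA'
So output = 'OMEGA'

Answer: 'OMEGA'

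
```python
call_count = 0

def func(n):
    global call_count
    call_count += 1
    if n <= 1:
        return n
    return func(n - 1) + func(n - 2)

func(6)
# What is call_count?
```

Calls(n) = 1 + Calls(n-1) + Calls(n-2); Calls(0)=Calls(1)=1. For n=6 this gives 25.

Answer: 25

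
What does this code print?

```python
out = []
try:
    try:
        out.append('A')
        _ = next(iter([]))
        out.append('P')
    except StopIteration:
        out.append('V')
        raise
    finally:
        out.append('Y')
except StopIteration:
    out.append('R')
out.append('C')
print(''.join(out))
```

Execution trace: 'A' (inner try body) → 'V' (inner except StopIteration) → 'Y' (inner finally) → 'R' (outer except StopIteration) → 'C' (after the try/except). Output: AVYRC

Answer: AVYRC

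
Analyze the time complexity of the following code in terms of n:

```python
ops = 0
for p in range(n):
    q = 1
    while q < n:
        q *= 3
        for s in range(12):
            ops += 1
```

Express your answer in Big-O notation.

Each loop level contributes: n × log n × 1. Multiplying the contributions gives O(n log n).

Answer: O(n log n)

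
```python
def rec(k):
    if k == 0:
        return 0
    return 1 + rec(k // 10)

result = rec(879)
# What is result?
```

Count of digits of 879: 3

Answer: 3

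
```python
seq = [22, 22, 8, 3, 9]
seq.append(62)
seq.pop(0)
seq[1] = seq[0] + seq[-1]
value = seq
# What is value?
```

Trace:
`seq = [22, 22, 8, 3, 9]` → seq = [22, 22, 8, 3, 9]
`seq.append(62)` → seq = [22, 22, 8, 3, 9, 62]
`seq.pop(0)` → seq = [22, 8, 3, 9, 62]
`seq[1] = seq[0] + seq[-1]` → seq = [22, 84, 3, 9, 62]
`value = seq` → value = [22, 84, 3, 9, 62]
So value = [22, 84, 3, 9, 62]

Answer: [22, 84, 3, 9, 62]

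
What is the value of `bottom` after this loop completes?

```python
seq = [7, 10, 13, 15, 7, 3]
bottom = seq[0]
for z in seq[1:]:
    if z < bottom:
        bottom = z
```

Minimum of [7, 10, 13, 15, 7, 3]
`bottom` takes the values: 7 → 3

Answer: 3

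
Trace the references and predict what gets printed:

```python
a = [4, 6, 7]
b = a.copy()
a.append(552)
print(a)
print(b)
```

Key concept: list.copy() creates independent copy.
Step by step:
`a = [4, 6, 7]` → a = [4, 6, 7]
`b = a.copy()` → b = [4, 6, 7]
`a.append(552)` → a = [4, 6, 7, 552]
`print(a)` → prints [4, 6, 7, 552]
`print(b)` → prints [4, 6, 7]

Answer:
[4, 6, 7, 552]
[4, 6, 7]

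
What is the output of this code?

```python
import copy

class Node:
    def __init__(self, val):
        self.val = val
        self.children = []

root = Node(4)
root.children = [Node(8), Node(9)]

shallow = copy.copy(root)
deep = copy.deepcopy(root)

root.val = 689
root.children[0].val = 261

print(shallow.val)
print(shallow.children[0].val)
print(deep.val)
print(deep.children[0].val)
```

Key concept: deep copy with custom objects.
Step by step:
`root = Node(4)` → root = Node(val=4, children=[])
`root.children = [Node(8), Node(9)]` → root = Node(val=4, children=[Node(val=8, children=[]), Node(val=9, children=[])])
`shallow = copy.copy(root)` → shallow = Node(val=4, children=[Node(val=8, children=[]), Node(val=9, children=[])])
`deep = copy.deepcopy(root)` → deep = Node(val=4, children=[Node(val=8, children=[]), Node(val=9, children=[])])
`root.val = 689` → root = Node(val=689, children=[Node(val=8, children=[]), Node(val=9, children=[])])
`root.children[0].val = 261` → root = Node(val=689, children=[Node(val=261, children=[]), Node(val=9, children=[])]); shallow = Node(val=4, children=[Node(val=261, children=[]), Node(val=9, children=[])])
`print(shallow.val)` → prints 4
`print(shallow.children[0].val)` → prints 261
`print(deep.val)` → prints 4
`print(deep.children[0].val)` → prints 8

Answer:
4
261
4
8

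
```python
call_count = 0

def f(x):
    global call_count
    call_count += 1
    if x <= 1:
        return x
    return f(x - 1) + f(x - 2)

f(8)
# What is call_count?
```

Calls(x) = 1 + Calls(x-1) + Calls(x-2); Calls(0)=Calls(1)=1. For x=8 this gives 67.

Answer: 67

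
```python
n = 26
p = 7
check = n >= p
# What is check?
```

Trace:
`n = 26` → n = 26
`p = 7` → p = 7
`check = n >= p` → check = True
So check = True

Answer: True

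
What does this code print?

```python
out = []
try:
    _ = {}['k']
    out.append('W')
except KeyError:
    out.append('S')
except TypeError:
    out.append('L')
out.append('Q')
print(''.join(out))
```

Execution trace: 'S' (except KeyError) → 'Q' (after the try/except). Output: SQ

Answer: SQ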